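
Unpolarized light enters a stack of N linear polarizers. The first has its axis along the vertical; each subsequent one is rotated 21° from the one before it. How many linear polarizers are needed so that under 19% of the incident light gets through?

N = 9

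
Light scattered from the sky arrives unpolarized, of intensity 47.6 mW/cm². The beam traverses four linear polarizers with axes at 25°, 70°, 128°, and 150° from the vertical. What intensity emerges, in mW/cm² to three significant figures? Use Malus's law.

Unpolarized light through the first polarizer → I₁ = 47.6 mW/cm²/2 = 23.8 mW/cm², polarized at 25°.
I₂ = I₁ · cos²(45°) = 23.8 · 0.5 = 11.9 mW/cm².
I₃ = I₂ · cos²(58°) = 11.9 · 0.2808 = 3.342 mW/cm².
I₄ = I₃ · cos²(22°) = 3.342 · 0.8597 = 2.873 mW/cm².

I ≈ 2.87 mW/cm²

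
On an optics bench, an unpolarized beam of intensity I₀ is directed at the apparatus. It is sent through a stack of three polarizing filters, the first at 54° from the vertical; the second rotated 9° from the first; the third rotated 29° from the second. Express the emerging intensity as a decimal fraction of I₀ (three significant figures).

Unpolarized light through the first polarizer → I₁ = ½ I₀, now polarized at 54°.
I₂ = I₁ cos²(9°) = 0.5 · 0.9755 I₀ = 0.4878 I₀.
I₃ = I₂ cos²(29°) = 0.4878 · 0.765 I₀ = 0.3731 I₀.
Transmitted fraction = 0.3731.

≈ 0.373 I₀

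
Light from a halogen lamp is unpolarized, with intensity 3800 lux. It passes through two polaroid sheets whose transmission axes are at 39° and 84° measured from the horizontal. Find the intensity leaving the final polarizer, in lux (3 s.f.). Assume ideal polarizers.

I ≈ 950 lux

Unpolarized light through the first polarizer → I₁ = 3800 lux/2 = 1900 lux, polarized at 39°.
I₂ = I₁ · cos²(45°) = 1900 · 0.5 = 950 lux.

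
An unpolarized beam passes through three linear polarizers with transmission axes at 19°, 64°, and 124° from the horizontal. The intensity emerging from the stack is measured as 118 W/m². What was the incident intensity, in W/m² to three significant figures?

I₀ ≈ 1890 W/m²

Unpolarized light through the first polarizer → I₁ = ½ I₀, now polarized at 19°.
I₂ = I₁ cos²(64° − 19°) = 0.5 I₀ · cos²(45°) = 0.25 I₀.
I₃ = I₂ cos²(124° − 64°) = 0.25 I₀ · cos²(60°) = 0.0625 I₀.
So 118 W/m² = 0.0625 I₀, giving I₀ = 118/0.0625 = 1888 W/m².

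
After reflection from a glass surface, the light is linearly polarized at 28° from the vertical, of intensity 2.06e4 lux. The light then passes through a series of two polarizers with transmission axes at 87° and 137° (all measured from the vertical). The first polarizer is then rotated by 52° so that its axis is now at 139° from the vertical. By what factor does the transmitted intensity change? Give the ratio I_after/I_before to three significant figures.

I_new/I_old ≈ 1.17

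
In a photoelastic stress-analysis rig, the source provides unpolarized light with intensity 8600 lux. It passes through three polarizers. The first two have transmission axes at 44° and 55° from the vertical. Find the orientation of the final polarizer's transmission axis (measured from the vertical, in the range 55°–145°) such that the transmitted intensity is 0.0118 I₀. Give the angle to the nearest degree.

Unpolarized light through the first polarizer → I₁ = ½ I₀, now polarized at 44°.
I₂ = I₁ cos²(55° − 44°) = 0.5 I₀ · cos²(11°) = 0.4818 I₀.
Need I₃/I₀ = 0.0118, so cos²(θ − 55°) = 0.0118 / 0.4818 = 0.02449.
θ − 55° = arccos(√0.02449) = 81.0°, giving θ ≈ 55 + 81.0 = 136.0°.

θ ≈ 136°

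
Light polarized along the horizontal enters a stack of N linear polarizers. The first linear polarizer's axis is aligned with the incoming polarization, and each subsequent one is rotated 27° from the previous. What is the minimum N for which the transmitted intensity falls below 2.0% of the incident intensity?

First polarizer is aligned with the polarization: full transmission.
Each further stage multiplies by cos²(27°) = 0.7939.
After N polarizers: T = 0.7939^(N−1). Require T < 0.020 ⇒ N−1 > ln(0.020)/ln(0.7939) = 16.95, so N−1 ≥ 17 and N = 18.
Check: N=18 gives T = 0.01977 < 0.020; N=17 gives T = 0.0249.

N = 18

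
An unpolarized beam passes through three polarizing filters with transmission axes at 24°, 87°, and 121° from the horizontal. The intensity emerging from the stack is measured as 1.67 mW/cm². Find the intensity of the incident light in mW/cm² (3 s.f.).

Unpolarized light through the first polarizer → I₁ = ½ I₀, now polarized at 24°.
I₂ = I₁ cos²(87° − 24°) = 0.5 I₀ · cos²(63°) = 0.1031 I₀.
I₃ = I₂ cos²(121° − 87°) = 0.1031 I₀ · cos²(34°) = 0.07083 I₀.
So 1.67 mW/cm² = 0.07083 I₀, giving I₀ = 1.67/0.07083 = 23.58 mW/cm².

I₀ ≈ 23.6 mW/cm²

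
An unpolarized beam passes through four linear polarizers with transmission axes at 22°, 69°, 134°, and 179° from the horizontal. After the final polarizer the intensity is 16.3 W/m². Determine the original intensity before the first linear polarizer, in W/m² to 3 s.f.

Unpolarized light through the first polarizer → I₁ = ½ I₀, now polarized at 22°.
I₂ = I₁ cos²(69° − 22°) = 0.5 I₀ · cos²(47°) = 0.2326 I₀.
I₃ = I₂ cos²(134° − 69°) = 0.2326 I₀ · cos²(65°) = 0.04154 I₀.
I₄ = I₃ cos²(179° − 134°) = 0.04154 I₀ · cos²(45°) = 0.02077 I₀.
So 16.3 W/m² = 0.02077 I₀, giving I₀ = 16.3/0.02077 = 784.8 W/m².

I₀ ≈ 785 W/m²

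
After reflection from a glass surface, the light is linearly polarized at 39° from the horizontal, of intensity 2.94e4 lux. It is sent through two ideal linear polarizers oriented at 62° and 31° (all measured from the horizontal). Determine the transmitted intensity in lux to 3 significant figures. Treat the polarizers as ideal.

I ≈ 1.83e4 lux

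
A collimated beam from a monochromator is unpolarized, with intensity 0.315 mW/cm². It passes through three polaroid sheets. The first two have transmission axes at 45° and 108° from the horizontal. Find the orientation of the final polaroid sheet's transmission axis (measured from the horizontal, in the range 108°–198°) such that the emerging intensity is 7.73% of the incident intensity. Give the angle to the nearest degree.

θ ≈ 138°

Unpolarized light through the first polarizer → I₁ = ½ I₀, now polarized at 45°.
I₂ = I₁ cos²(108° − 45°) = 0.5 I₀ · cos²(63°) = 0.1031 I₀.
Need I₃/I₀ = 0.0773, so cos²(θ − 108°) = 0.0773 / 0.1031 = 0.7501.
θ − 108° = arccos(√0.7501) = 30.0°, giving θ ≈ 108 + 30.0 = 138.0°.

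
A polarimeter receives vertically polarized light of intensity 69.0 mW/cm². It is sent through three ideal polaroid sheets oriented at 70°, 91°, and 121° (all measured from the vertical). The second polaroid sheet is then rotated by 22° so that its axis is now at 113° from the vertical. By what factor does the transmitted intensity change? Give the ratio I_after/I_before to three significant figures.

Before rotation:
By Malus's law, I₁ = I₀ cos²(70° − 0°) = I₀ cos²(70°) = 0.117 I₀.
I₂ = I₁ cos²(91° − 70°) = 0.117 I₀ · cos²(21°) = 0.102 I₀.
I₃ = I₂ cos²(121° − 91°) = 0.102 I₀ · cos²(30°) = 0.07647 I₀.
After rotation:
I₁ = I₀ cos²(70° − 0°) = I₀ cos²(70°) = 0.117 I₀.
I₂ = I₁ cos²(113° − 70°) = 0.117 I₀ · cos²(43°) = 0.06257 I₀.
I₃ = I₂ cos²(121° − 113°) = 0.06257 I₀ · cos²(8°) = 0.06136 I₀.
Ratio = 0.06136 / 0.07647 = 0.8024.

I_new/I_old ≈ 0.802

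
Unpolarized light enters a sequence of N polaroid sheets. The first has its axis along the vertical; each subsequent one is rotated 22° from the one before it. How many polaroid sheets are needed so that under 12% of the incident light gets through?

N = 11

First polarizer halves the unpolarized light: factor 1/2.
Each further stage multiplies by cos²(22°) = 0.8597.
After N polarizers: T = 0.5·0.8597^(N−1). Require T < 0.12 ⇒ N−1 > ln(0.12/0.5)/ln(0.8597) = 9.44, so N−1 ≥ 10 and N = 11.
Check: N=11 gives T = 0.1102 < 0.12; N=10 gives T = 0.1282.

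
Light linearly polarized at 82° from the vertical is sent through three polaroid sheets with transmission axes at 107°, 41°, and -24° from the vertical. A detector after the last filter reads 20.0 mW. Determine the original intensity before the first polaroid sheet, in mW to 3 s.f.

I₀ ≈ 824 mW

I₁ = I₀ cos²(107° − 82°) = I₀ cos²(25°) = 0.8214 I₀.
I₂ = I₁ cos²(41° − 107°) = 0.8214 I₀ · cos²(66°) = 0.1359 I₀.
I₃ = I₂ cos²(-24° − 41°) = 0.1359 I₀ · cos²(65°) = 0.02427 I₀.
So 20.0 mW = 0.02427 I₀, giving I₀ = 20.0/0.02427 = 824.1 mW.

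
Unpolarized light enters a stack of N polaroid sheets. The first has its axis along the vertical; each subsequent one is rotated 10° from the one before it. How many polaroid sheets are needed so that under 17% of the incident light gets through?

First polarizer halves the unpolarized light: factor 1/2.
Each further stage multiplies by cos²(10°) = 0.9698.
After N polarizers: T = 0.5·0.9698^(N−1). Require T < 0.17 ⇒ N−1 > ln(0.17/0.5)/ln(0.9698) = 35.23, so N−1 ≥ 36 and N = 37.
Check: N=37 gives T = 0.1661 < 0.17; N=36 gives T = 0.1712.

N = 37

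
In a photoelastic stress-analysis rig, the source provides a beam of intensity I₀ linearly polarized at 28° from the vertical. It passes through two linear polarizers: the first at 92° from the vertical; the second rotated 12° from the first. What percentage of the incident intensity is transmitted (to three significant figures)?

≈ 18.4%

I₁ = I₀ cos²(92° − 28°) = I₀ cos²(64°) = 0.1922 I₀.
I₂ = I₁ cos²(12°) = 0.1922 · 0.9568 I₀ = 0.1839 I₀.
That is 18.39% of the incident intensity.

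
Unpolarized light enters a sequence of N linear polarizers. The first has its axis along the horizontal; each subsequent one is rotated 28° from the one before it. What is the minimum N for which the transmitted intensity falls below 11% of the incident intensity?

N = 8

First polarizer halves the unpolarized light: factor 1/2.
Each further stage multiplies by cos²(28°) = 0.7796.
After N polarizers: T = 0.5·0.7796^(N−1). Require T < 0.11 ⇒ N−1 > ln(0.11/0.5)/ln(0.7796) = 6.08, so N−1 ≥ 7 and N = 8.
Check: N=8 gives T = 0.08751 < 0.11; N=7 gives T = 0.1123.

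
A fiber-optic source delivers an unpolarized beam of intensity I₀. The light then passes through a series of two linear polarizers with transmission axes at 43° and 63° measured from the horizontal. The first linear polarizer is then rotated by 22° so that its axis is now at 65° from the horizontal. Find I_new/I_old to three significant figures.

Before rotation:
Unpolarized light through the first polarizer → I₁ = ½ I₀, now polarized at 43°.
I₂ = I₁ cos²(63° − 43°) = 0.5 I₀ · cos²(20°) = 0.4415 I₀.
After rotation:
Unpolarized light through the first polarizer → I₁ = ½ I₀, now polarized at 65°.
I₂ = I₁ cos²(63° − 65°) = 0.5 I₀ · cos²(2°) = 0.4994 I₀.
Ratio = 0.4994 / 0.4415 = 1.131.

I_new/I_old ≈ 1.13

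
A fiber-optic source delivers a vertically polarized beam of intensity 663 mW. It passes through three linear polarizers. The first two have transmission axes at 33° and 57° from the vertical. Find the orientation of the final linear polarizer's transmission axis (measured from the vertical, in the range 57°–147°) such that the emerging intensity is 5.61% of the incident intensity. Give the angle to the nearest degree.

θ ≈ 129°

By Malus's law, I₁ = I₀ cos²(33° − 0°) = I₀ cos²(33°) = 0.7034 I₀.
I₂ = I₁ cos²(57° − 33°) = 0.7034 I₀ · cos²(24°) = 0.587 I₀.
Need I₃/I₀ = 0.0561, so cos²(θ − 57°) = 0.0561 / 0.587 = 0.09557.
θ − 57° = arccos(√0.09557) = 72.0°, giving θ ≈ 57 + 72.0 = 129.0°.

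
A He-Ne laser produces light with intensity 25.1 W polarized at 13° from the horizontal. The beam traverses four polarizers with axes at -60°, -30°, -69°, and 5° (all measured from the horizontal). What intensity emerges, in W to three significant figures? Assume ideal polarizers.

I ≈ 0.0738 W

By Malus's law, I₁ = 25.1 W · cos²(73°) = 2.146 W.
I₂ = I₁ · cos²(30°) = 2.146 · 0.75 = 1.609 W.
I₃ = I₂ · cos²(39°) = 1.609 · 0.604 = 0.9719 W.
I₄ = I₃ · cos²(74°) = 0.9719 · 0.07598 = 0.07384 W.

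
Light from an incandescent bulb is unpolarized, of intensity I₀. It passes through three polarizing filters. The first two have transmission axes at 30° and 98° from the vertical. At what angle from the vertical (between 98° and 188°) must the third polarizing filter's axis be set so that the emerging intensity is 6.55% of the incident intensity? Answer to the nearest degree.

Unpolarized light through the first polarizer → I₁ = ½ I₀, now polarized at 30°.
I₂ = I₁ cos²(98° − 30°) = 0.5 I₀ · cos²(68°) = 0.07017 I₀.
Need I₃/I₀ = 0.0655, so cos²(θ − 98°) = 0.0655 / 0.07017 = 0.9335.
θ − 98° = arccos(√0.9335) = 14.9°, giving θ ≈ 98 + 14.9 = 112.9°.

θ ≈ 113°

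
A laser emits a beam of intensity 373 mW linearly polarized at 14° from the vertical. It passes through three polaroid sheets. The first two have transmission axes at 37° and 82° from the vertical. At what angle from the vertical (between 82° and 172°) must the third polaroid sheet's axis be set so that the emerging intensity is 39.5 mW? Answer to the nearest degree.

θ ≈ 142°

I₁ = I₀ cos²(37° − 14°) = I₀ cos²(23°) = 0.8473 I₀.
I₂ = I₁ cos²(82° − 37°) = 0.8473 I₀ · cos²(45°) = 0.4237 I₀.
Target fraction: 39.5 / 373 mW = 0.1059 of I₀.
Need I₃/I₀ = 0.1059, so cos²(θ − 82°) = 0.1059 / 0.4237 = 0.25.
θ − 82° = arccos(√0.25) = 60.0°, giving θ ≈ 82 + 60.0 = 142.0°.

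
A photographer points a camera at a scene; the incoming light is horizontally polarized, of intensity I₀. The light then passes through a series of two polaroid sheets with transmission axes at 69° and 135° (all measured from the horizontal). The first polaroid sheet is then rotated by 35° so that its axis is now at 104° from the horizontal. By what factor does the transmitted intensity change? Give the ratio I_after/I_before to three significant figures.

I_new/I_old ≈ 2.02

Before rotation:
By Malus's law, I₁ = I₀ cos²(69° − 0°) = I₀ cos²(69°) = 0.1284 I₀.
I₂ = I₁ cos²(135° − 69°) = 0.1284 I₀ · cos²(66°) = 0.02125 I₀.
After rotation:
I₁ = I₀ cos²(104° − 0°) = I₀ cos²(76°) = 0.05853 I₀.
I₂ = I₁ cos²(135° − 104°) = 0.05853 I₀ · cos²(31°) = 0.043 I₀.
Ratio = 0.043 / 0.02125 = 2.024.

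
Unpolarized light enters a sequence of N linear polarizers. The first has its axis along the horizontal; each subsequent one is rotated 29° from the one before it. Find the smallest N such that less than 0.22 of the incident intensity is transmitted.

First polarizer halves the unpolarized light: factor 1/2.
Each further stage multiplies by cos²(29°) = 0.765.
After N polarizers: T = 0.5·0.765^(N−1). Require T < 0.22 ⇒ N−1 > ln(0.22/0.5)/ln(0.765) = 3.06, so N−1 ≥ 4 and N = 5.
Check: N=5 gives T = 0.1712 < 0.22; N=4 gives T = 0.2238.

N = 5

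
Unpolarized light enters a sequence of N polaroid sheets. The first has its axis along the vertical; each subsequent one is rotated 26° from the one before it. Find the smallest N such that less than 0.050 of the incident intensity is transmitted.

N = 12

First polarizer halves the unpolarized light: factor 1/2.
Each further stage multiplies by cos²(26°) = 0.8078.
After N polarizers: T = 0.5·0.8078^(N−1). Require T < 0.050 ⇒ N−1 > ln(0.050/0.5)/ln(0.8078) = 10.79, so N−1 ≥ 11 and N = 12.
Check: N=12 gives T = 0.04781 < 0.050; N=11 gives T = 0.05918.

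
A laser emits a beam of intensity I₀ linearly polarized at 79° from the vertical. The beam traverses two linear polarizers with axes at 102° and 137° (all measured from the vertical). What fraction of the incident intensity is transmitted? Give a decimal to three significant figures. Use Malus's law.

≈ 0.569 I₀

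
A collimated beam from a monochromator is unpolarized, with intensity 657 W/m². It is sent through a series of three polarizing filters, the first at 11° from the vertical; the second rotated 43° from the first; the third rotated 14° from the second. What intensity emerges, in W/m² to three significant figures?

I ≈ 165 W/m²

Unpolarized light through the first polarizer → I₁ = 657 W/m²/2 = 328.5 W/m², polarized at 11°.
I₂ = I₁ · cos²(43°) = 328.5 · 0.5349 = 175.7 W/m².
I₃ = I₂ · cos²(14°) = 175.7 · 0.9415 = 165.4 W/m².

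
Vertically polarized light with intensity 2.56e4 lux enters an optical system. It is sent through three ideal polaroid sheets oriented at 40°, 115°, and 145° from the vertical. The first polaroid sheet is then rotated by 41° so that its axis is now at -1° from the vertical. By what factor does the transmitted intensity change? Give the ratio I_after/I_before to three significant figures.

I_new/I_old ≈ 4.89

Before rotation:
By Malus's law, I₁ = I₀ cos²(40° − 0°) = I₀ cos²(40°) = 0.5868 I₀.
I₂ = I₁ cos²(115° − 40°) = 0.5868 I₀ · cos²(75°) = 0.03931 I₀.
I₃ = I₂ cos²(145° − 115°) = 0.03931 I₀ · cos²(30°) = 0.02948 I₀.
After rotation:
I₁ = I₀ cos²(-1° − 0°) = I₀ cos²(1°) = 0.9997 I₀.
Angle between axes 1 and 2: 64°. I₂ = 0.9997 I₀ · cos²(64°) = 0.1921 I₀.
I₃ = I₂ cos²(145° − 115°) = 0.1921 I₀ · cos²(30°) = 0.1441 I₀.
Ratio = 0.1441 / 0.02948 = 4.887.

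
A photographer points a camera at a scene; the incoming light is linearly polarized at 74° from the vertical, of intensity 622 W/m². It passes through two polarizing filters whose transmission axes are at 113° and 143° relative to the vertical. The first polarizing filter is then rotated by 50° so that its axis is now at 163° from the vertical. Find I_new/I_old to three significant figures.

I_new/I_old ≈ 0.000594

Before rotation:
I₁ = I₀ cos²(113° − 74°) = I₀ cos²(39°) = 0.604 I₀.
I₂ = I₁ cos²(143° − 113°) = 0.604 I₀ · cos²(30°) = 0.453 I₀.
After rotation:
I₁ = I₀ cos²(163° − 74°) = I₀ cos²(89°) = 0.0003046 I₀.
I₂ = I₁ cos²(143° − 163°) = 0.0003046 I₀ · cos²(20°) = 0.000269 I₀.
Ratio = 0.000269 / 0.453 = 0.0005938.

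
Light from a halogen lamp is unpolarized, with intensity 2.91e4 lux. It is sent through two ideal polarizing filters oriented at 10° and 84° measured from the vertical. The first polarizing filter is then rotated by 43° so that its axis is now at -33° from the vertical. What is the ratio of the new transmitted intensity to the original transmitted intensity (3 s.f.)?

Before rotation:
Unpolarized light through the first polarizer → I₁ = ½ I₀, now polarized at 10°.
I₂ = I₁ cos²(84° − 10°) = 0.5 I₀ · cos²(74°) = 0.03799 I₀.
After rotation:
Unpolarized light through the first polarizer → I₁ = ½ I₀, now polarized at -33°.
Angle between axes 1 and 2: 63°. I₂ = 0.5 I₀ · cos²(63°) = 0.1031 I₀.
Ratio = 0.1031 / 0.03799 = 2.713.

I_new/I_old ≈ 2.71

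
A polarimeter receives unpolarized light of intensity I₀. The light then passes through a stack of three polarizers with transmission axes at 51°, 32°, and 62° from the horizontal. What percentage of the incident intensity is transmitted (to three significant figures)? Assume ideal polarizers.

Unpolarized light through the first polarizer → I₁ = ½ I₀, now polarized at 51°.
I₂ = I₁ cos²(32° − 51°) = 0.5 I₀ · cos²(19°) = 0.447 I₀.
I₃ = I₂ cos²(62° − 32°) = 0.447 I₀ · cos²(30°) = 0.3353 I₀.
That is 33.53% of the incident intensity.

≈ 33.5%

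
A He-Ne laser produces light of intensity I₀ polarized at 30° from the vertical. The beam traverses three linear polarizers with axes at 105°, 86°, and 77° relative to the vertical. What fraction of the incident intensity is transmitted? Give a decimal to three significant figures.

I₁ = I₀ cos²(105° − 30°) = I₀ cos²(75°) = 0.06699 I₀.
I₂ = I₁ cos²(86° − 105°) = 0.06699 I₀ · cos²(19°) = 0.05989 I₀.
I₃ = I₂ cos²(77° − 86°) = 0.05989 I₀ · cos²(9°) = 0.05842 I₀.
Transmitted fraction = 0.05842.

≈ 0.0584 I₀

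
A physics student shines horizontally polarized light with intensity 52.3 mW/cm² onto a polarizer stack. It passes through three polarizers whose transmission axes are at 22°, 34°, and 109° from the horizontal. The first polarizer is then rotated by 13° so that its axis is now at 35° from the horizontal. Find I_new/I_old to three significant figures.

Before rotation:
I₁ = I₀ cos²(22° − 0°) = I₀ cos²(22°) = 0.8597 I₀.
I₂ = I₁ cos²(34° − 22°) = 0.8597 I₀ · cos²(12°) = 0.8225 I₀.
I₃ = I₂ cos²(109° − 34°) = 0.8225 I₀ · cos²(75°) = 0.0551 I₀.
After rotation:
I₁ = I₀ cos²(35° − 0°) = I₀ cos²(35°) = 0.671 I₀.
I₂ = I₁ cos²(34° − 35°) = 0.671 I₀ · cos²(1°) = 0.6708 I₀.
I₃ = I₂ cos²(109° − 34°) = 0.6708 I₀ · cos²(75°) = 0.04494 I₀.
Ratio = 0.04494 / 0.0551 = 0.8156.

I_new/I_old ≈ 0.816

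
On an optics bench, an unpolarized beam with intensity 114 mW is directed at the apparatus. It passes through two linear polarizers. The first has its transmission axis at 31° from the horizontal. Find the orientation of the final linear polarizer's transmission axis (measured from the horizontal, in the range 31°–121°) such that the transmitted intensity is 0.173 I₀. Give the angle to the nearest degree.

θ ≈ 85°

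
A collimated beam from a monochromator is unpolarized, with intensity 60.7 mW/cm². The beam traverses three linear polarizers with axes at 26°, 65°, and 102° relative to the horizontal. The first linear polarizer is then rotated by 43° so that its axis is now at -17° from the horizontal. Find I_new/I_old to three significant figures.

I_new/I_old ≈ 0.0321

Before rotation:
Unpolarized light through the first polarizer → I₁ = ½ I₀, now polarized at 26°.
I₂ = I₁ cos²(65° − 26°) = 0.5 I₀ · cos²(39°) = 0.302 I₀.
I₃ = I₂ cos²(102° − 65°) = 0.302 I₀ · cos²(37°) = 0.1926 I₀.
After rotation:
Unpolarized light through the first polarizer → I₁ = ½ I₀, now polarized at -17°.
I₂ = I₁ cos²(65° + 17°) = 0.5 I₀ · cos²(82°) = 0.009685 I₀.
I₃ = I₂ cos²(102° − 65°) = 0.009685 I₀ · cos²(37°) = 0.006177 I₀.
Ratio = 0.006177 / 0.1926 = 0.03207.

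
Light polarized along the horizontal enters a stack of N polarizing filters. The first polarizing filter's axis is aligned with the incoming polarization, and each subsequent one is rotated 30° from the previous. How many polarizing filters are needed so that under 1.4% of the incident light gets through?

N = 16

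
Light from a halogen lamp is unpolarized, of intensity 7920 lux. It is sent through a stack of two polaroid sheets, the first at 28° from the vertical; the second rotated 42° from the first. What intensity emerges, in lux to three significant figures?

I ≈ 2190 lux

Unpolarized light through the first polarizer → I₁ = 7920 lux/2 = 3960 lux, polarized at 28°.
I₂ = I₁ · cos²(42°) = 3960 · 0.5523 = 2187 lux.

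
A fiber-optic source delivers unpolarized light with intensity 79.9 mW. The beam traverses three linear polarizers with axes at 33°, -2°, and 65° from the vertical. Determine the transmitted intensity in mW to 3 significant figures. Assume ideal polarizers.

I ≈ 4.09 mW

Unpolarized light through the first polarizer → I₁ = 79.9 mW/2 = 39.95 mW, polarized at 33°.
I₂ = I₁ · cos²(35°) = 39.95 · 0.671 = 26.81 mW.
I₃ = I₂ · cos²(67°) = 26.81 · 0.1527 = 4.093 mW.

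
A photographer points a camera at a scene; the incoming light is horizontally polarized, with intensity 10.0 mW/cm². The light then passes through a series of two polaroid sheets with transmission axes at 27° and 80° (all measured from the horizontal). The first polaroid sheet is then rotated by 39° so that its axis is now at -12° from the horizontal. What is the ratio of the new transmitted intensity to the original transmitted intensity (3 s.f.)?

I_new/I_old ≈ 0.00405

Before rotation:
By Malus's law, I₁ = I₀ cos²(27° − 0°) = I₀ cos²(27°) = 0.7939 I₀.
I₂ = I₁ cos²(80° − 27°) = 0.7939 I₀ · cos²(53°) = 0.2875 I₀.
After rotation:
I₁ = I₀ cos²(-12° − 0°) = I₀ cos²(12°) = 0.9568 I₀.
Angle between axes 1 and 2: 88°. I₂ = 0.9568 I₀ · cos²(88°) = 0.001165 I₀.
Ratio = 0.001165 / 0.2875 = 0.004053.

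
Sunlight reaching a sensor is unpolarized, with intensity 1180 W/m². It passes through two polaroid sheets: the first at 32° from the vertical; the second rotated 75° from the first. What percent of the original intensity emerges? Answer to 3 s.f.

Unpolarized light through the first polarizer → I₁ = 1180 W/m²/2 = 590 W/m², polarized at 32°.
I₂ = I₁ · cos²(75°) = 590 · 0.06699 = 39.52 W/m².
That is 3.349% of the incident intensity.

≈ 3.35%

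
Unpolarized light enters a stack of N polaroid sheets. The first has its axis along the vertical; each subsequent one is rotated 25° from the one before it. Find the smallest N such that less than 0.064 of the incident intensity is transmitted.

N = 12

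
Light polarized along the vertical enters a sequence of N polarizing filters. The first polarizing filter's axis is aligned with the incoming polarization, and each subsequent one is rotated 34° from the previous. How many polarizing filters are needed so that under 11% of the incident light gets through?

First polarizer is aligned with the polarization: full transmission.
Each further stage multiplies by cos²(34°) = 0.6873.
After N polarizers: T = 0.6873^(N−1). Require T < 0.11 ⇒ N−1 > ln(0.11)/ln(0.6873) = 5.89, so N−1 ≥ 6 and N = 7.
Check: N=7 gives T = 0.1054 < 0.11; N=6 gives T = 0.1534.

N = 7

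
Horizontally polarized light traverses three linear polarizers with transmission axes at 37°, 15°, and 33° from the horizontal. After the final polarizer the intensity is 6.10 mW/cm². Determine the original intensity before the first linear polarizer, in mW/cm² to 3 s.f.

I₀ ≈ 12.3 mW/cm²

By Malus's law, I₁ = I₀ cos²(37° − 0°) = I₀ cos²(37°) = 0.6378 I₀.
I₂ = I₁ cos²(15° − 37°) = 0.6378 I₀ · cos²(22°) = 0.5483 I₀.
I₃ = I₂ cos²(33° − 15°) = 0.5483 I₀ · cos²(18°) = 0.496 I₀.
So 6.10 mW/cm² = 0.496 I₀, giving I₀ = 6.10/0.496 = 12.3 mW/cm².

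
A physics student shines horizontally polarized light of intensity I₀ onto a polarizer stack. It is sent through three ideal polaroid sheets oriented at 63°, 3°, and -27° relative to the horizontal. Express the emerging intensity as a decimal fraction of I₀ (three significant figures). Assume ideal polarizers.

≈ 0.0386 I₀

I₁ = I₀ cos²(63° − 0°) = I₀ cos²(63°) = 0.2061 I₀.
I₂ = I₁ cos²(3° − 63°) = 0.2061 I₀ · cos²(60°) = 0.05153 I₀.
I₃ = I₂ cos²(-27° − 3°) = 0.05153 I₀ · cos²(30°) = 0.03865 I₀.
Transmitted fraction = 0.03865.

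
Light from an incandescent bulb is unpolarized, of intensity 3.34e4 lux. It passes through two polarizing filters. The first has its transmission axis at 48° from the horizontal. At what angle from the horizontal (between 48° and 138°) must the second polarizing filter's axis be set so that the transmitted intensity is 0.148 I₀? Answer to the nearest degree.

Unpolarized light through the first polarizer → I₁ = ½ I₀, now polarized at 48°.
Need I₂/I₀ = 0.148, so cos²(θ − 48°) = 0.148 / 0.5 = 0.296.
θ − 48° = arccos(√0.296) = 57.0°, giving θ ≈ 48 + 57.0 = 105.0°.

θ ≈ 105°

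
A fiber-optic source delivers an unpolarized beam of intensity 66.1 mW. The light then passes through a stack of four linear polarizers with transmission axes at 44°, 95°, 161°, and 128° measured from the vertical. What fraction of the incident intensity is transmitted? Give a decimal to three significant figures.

Unpolarized light through the first polarizer → I₁ = 66.1 mW/2 = 33.05 mW, polarized at 44°.
I₂ = I₁ · cos²(51°) = 33.05 · 0.396 = 13.09 mW.
I₃ = I₂ · cos²(66°) = 13.09 · 0.1654 = 2.165 mW.
I₄ = I₃ · cos²(33°) = 2.165 · 0.7034 = 1.523 mW.
Transmitted fraction = 0.02304.

I/I₀ ≈ 0.0230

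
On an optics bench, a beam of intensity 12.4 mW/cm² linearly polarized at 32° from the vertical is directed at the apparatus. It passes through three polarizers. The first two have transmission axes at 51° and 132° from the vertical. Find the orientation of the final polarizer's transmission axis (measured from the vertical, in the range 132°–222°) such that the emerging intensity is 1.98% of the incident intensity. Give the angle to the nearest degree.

θ ≈ 150°

By Malus's law, I₁ = I₀ cos²(51° − 32°) = I₀ cos²(19°) = 0.894 I₀.
I₂ = I₁ cos²(132° − 51°) = 0.894 I₀ · cos²(81°) = 0.02188 I₀.
Need I₃/I₀ = 0.0198, so cos²(θ − 132°) = 0.0198 / 0.02188 = 0.905.
θ − 132° = arccos(√0.905) = 17.9°, giving θ ≈ 132 + 17.9 = 149.9°.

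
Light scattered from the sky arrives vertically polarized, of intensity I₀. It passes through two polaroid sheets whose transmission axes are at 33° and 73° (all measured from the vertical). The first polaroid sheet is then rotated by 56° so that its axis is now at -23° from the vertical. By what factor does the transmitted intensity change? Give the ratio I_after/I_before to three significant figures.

Before rotation:
I₁ = I₀ cos²(33° − 0°) = I₀ cos²(33°) = 0.7034 I₀.
I₂ = I₁ cos²(73° − 33°) = 0.7034 I₀ · cos²(40°) = 0.4128 I₀.
After rotation:
I₁ = I₀ cos²(-23° − 0°) = I₀ cos²(23°) = 0.8473 I₀.
Angle between axes 1 and 2: 84°. I₂ = 0.8473 I₀ · cos²(84°) = 0.009258 I₀.
Ratio = 0.009258 / 0.4128 = 0.02243.

I_new/I_old ≈ 0.0224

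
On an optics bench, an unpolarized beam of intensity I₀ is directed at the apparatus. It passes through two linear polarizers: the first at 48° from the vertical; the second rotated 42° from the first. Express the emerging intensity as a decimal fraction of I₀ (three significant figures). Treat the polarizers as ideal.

Unpolarized light through the first polarizer → I₁ = ½ I₀, now polarized at 48°.
I₂ = I₁ cos²(42°) = 0.5 · 0.5523 I₀ = 0.2761 I₀.
Transmitted fraction = 0.2761.

≈ 0.276 I₀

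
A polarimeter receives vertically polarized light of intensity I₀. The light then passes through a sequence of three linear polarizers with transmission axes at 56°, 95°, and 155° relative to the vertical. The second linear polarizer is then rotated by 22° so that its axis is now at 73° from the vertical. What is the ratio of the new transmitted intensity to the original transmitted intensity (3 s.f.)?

I_new/I_old ≈ 0.117

Before rotation:
I₁ = I₀ cos²(56° − 0°) = I₀ cos²(56°) = 0.3127 I₀.
I₂ = I₁ cos²(95° − 56°) = 0.3127 I₀ · cos²(39°) = 0.1889 I₀.
I₃ = I₂ cos²(155° − 95°) = 0.1889 I₀ · cos²(60°) = 0.04721 I₀.
After rotation:
I₁ = I₀ cos²(56° − 0°) = I₀ cos²(56°) = 0.3127 I₀.
I₂ = I₁ cos²(73° − 56°) = 0.3127 I₀ · cos²(17°) = 0.286 I₀.
I₃ = I₂ cos²(155° − 73°) = 0.286 I₀ · cos²(82°) = 0.005539 I₀.
Ratio = 0.005539 / 0.04721 = 0.1173.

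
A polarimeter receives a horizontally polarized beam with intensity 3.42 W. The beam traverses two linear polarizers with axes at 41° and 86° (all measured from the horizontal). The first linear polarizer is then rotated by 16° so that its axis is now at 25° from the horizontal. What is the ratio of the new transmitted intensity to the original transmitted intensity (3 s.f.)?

Before rotation:
By Malus's law, I₁ = I₀ cos²(41° − 0°) = I₀ cos²(41°) = 0.5696 I₀.
I₂ = I₁ cos²(86° − 41°) = 0.5696 I₀ · cos²(45°) = 0.2848 I₀.
After rotation:
I₁ = I₀ cos²(25° − 0°) = I₀ cos²(25°) = 0.8214 I₀.
I₂ = I₁ cos²(86° − 25°) = 0.8214 I₀ · cos²(61°) = 0.1931 I₀.
Ratio = 0.1931 / 0.2848 = 0.6779.

I_new/I_old ≈ 0.678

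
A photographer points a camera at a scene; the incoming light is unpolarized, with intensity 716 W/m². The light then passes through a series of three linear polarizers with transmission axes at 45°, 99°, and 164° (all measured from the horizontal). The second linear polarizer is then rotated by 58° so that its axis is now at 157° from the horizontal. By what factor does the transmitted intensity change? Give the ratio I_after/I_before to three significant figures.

Before rotation:
Unpolarized light through the first polarizer → I₁ = ½ I₀, now polarized at 45°.
I₂ = I₁ cos²(99° − 45°) = 0.5 I₀ · cos²(54°) = 0.1727 I₀.
I₃ = I₂ cos²(164° − 99°) = 0.1727 I₀ · cos²(65°) = 0.03085 I₀.
After rotation:
Unpolarized light through the first polarizer → I₁ = ½ I₀, now polarized at 45°.
Angle between axes 1 and 2: 68°. I₂ = 0.5 I₀ · cos²(68°) = 0.07017 I₀.
I₃ = I₂ cos²(164° − 157°) = 0.07017 I₀ · cos²(7°) = 0.06912 I₀.
Ratio = 0.06912 / 0.03085 = 2.24.

I_new/I_old ≈ 2.24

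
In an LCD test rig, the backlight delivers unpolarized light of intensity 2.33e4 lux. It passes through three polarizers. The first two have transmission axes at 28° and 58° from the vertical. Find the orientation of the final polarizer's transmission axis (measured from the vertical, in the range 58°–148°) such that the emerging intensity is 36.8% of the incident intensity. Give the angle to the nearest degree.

Unpolarized light through the first polarizer → I₁ = ½ I₀, now polarized at 28°.
I₂ = I₁ cos²(58° − 28°) = 0.5 I₀ · cos²(30°) = 0.375 I₀.
Need I₃/I₀ = 0.368, so cos²(θ − 58°) = 0.368 / 0.375 = 0.9813.
θ − 58° = arccos(√0.9813) = 7.9°, giving θ ≈ 58 + 7.9 = 65.9°.

θ ≈ 66°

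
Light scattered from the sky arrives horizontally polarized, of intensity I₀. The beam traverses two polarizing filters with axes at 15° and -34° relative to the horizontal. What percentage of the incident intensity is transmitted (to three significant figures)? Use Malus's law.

≈ 40.2%

By Malus's law, I₁ = I₀ cos²(15° − 0°) = I₀ cos²(15°) = 0.933 I₀.
I₂ = I₁ cos²(-34° − 15°) = 0.933 I₀ · cos²(49°) = 0.4016 I₀.
That is 40.16% of the incident intensity.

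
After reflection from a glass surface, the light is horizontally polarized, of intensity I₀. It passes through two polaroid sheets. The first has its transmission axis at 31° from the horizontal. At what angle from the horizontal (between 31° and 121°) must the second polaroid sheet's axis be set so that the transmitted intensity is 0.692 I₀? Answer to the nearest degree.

θ ≈ 45°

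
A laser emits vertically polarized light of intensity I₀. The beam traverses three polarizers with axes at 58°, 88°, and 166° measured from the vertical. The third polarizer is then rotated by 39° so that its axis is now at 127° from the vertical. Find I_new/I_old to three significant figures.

Before rotation:
I₁ = I₀ cos²(58° − 0°) = I₀ cos²(58°) = 0.2808 I₀.
I₂ = I₁ cos²(88° − 58°) = 0.2808 I₀ · cos²(30°) = 0.2106 I₀.
I₃ = I₂ cos²(166° − 88°) = 0.2106 I₀ · cos²(78°) = 0.009104 I₀.
After rotation:
I₁ = I₀ cos²(58° − 0°) = I₀ cos²(58°) = 0.2808 I₀.
I₂ = I₁ cos²(88° − 58°) = 0.2808 I₀ · cos²(30°) = 0.2106 I₀.
I₃ = I₂ cos²(127° − 88°) = 0.2106 I₀ · cos²(39°) = 0.1272 I₀.
Ratio = 0.1272 / 0.009104 = 13.97.

I_new/I_old ≈ 14.0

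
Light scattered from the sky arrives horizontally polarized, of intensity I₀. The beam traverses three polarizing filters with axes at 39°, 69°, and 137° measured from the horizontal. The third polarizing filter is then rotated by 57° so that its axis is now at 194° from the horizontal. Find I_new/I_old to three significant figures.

I_new/I_old ≈ 2.34

Before rotation:
I₁ = I₀ cos²(39° − 0°) = I₀ cos²(39°) = 0.604 I₀.
I₂ = I₁ cos²(69° − 39°) = 0.604 I₀ · cos²(30°) = 0.453 I₀.
I₃ = I₂ cos²(137° − 69°) = 0.453 I₀ · cos²(68°) = 0.06356 I₀.
After rotation:
I₁ = I₀ cos²(39° − 0°) = I₀ cos²(39°) = 0.604 I₀.
I₂ = I₁ cos²(69° − 39°) = 0.604 I₀ · cos²(30°) = 0.453 I₀.
Angle between axes 2 and 3: 55°. I₃ = 0.453 I₀ · cos²(55°) = 0.149 I₀.
Ratio = 0.149 / 0.06356 = 2.344.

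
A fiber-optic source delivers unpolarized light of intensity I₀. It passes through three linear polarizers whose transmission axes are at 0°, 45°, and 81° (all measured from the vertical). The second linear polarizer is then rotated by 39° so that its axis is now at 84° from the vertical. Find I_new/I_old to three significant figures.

I_new/I_old ≈ 0.0333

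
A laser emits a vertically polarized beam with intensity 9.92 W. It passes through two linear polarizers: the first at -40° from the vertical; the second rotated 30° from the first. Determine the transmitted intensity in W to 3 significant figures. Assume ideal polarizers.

I₁ = 9.92 W · cos²(40°) = 5.821 W.
I₂ = I₁ · cos²(30°) = 5.821 · 0.75 = 4.366 W.

I ≈ 4.37 W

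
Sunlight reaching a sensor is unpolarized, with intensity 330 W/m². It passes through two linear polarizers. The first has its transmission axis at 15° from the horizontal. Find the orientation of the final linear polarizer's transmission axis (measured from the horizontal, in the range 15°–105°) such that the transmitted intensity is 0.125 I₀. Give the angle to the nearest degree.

θ ≈ 75°

Unpolarized light through the first polarizer → I₁ = ½ I₀, now polarized at 15°.
Need I₂/I₀ = 0.125, so cos²(θ − 15°) = 0.125 / 0.5 = 0.25.
θ − 15° = arccos(√0.25) = 60.0°, giving θ ≈ 15 + 60.0 = 75.0°.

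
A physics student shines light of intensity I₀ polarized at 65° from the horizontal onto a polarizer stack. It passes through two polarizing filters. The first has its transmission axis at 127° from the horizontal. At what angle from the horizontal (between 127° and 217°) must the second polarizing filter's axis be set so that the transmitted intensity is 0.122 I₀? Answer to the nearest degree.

I₁ = I₀ cos²(127° − 65°) = I₀ cos²(62°) = 0.2204 I₀.
Need I₂/I₀ = 0.122, so cos²(θ − 127°) = 0.122 / 0.2204 = 0.5535.
θ − 127° = arccos(√0.5535) = 41.9°, giving θ ≈ 127 + 41.9 = 168.9°.

θ ≈ 169°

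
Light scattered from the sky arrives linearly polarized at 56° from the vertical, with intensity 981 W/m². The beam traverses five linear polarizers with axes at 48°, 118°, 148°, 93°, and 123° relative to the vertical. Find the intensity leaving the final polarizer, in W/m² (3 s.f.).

By Malus's law, I₁ = 981 W/m² · cos²(8°) = 962 W/m².
I₂ = I₁ · cos²(70°) = 962 · 0.117 = 112.5 W/m².
I₃ = I₂ · cos²(30°) = 112.5 · 0.75 = 84.4 W/m².
I₄ = I₃ · cos²(55°) = 84.4 · 0.329 = 27.77 W/m².
I₅ = I₄ · cos²(30°) = 27.77 · 0.75 = 20.82 W/m².

I ≈ 20.8 W/m²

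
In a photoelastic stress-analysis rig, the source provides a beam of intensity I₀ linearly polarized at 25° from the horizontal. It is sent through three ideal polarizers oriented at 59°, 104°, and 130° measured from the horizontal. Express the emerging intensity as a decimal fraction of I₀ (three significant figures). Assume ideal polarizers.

≈ 0.278 I₀

By Malus's law, I₁ = I₀ cos²(59° − 25°) = I₀ cos²(34°) = 0.6873 I₀.
I₂ = I₁ cos²(104° − 59°) = 0.6873 I₀ · cos²(45°) = 0.3437 I₀.
I₃ = I₂ cos²(130° − 104°) = 0.3437 I₀ · cos²(26°) = 0.2776 I₀.
Transmitted fraction = 0.2776.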